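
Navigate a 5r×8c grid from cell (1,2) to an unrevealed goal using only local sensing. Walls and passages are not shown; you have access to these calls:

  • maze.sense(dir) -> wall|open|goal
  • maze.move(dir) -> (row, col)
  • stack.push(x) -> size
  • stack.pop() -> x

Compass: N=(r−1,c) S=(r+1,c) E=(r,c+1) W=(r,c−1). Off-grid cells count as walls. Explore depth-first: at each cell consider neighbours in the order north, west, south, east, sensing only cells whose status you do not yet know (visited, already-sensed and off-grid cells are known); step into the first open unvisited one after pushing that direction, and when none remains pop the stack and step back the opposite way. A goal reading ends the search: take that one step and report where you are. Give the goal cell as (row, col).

> maze.sense dir→north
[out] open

> stack.push x→north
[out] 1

> maze.move dir→north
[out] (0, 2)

> maze.sense dir→west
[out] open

> stack.push x→west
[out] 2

> maze.move dir→west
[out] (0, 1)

> maze.sense dir→west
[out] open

> stack.push x→west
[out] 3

> maze.move dir→west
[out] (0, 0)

> maze.sense dir→south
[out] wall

> stack.pop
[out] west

> maze.move dir→east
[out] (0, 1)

> maze.sense dir→south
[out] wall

> stack.pop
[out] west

> maze.move dir→east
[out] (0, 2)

> maze.sense dir→east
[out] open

> stack.push x→east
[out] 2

> maze.move dir→east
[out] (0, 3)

> maze.sense dir→south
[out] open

> stack.push x→south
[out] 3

> maze.move dir→south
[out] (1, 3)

> maze.sense dir→south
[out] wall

> maze.sense dir→east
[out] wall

> stack.pop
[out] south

> maze.move dir→north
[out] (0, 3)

> maze.sense dir→east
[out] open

> stack.push x→east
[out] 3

> maze.move dir→east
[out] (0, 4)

> maze.sense dir→east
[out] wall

> stack.pop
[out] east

> maze.move dir→west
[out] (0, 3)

> stack.pop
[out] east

> maze.move dir→west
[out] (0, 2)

> stack.pop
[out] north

> maze.move dir→south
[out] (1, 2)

> maze.sense dir→south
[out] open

> stack.push x→south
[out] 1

> maze.move dir→south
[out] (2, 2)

> maze.sense dir→west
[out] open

> stack.push x→west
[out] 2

> maze.move dir→west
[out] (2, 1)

> maze.sense dir→west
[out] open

> stack.push x→west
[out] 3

> maze.move dir→west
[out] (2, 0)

> maze.sense dir→south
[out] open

> stack.push x→south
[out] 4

> maze.move dir→south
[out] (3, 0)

> maze.sense dir→south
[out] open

> stack.push x→south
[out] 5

> maze.move dir→south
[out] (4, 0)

> maze.sense dir→east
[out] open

> stack.push x→east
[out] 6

> maze.move dir→east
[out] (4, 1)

> maze.sense dir→north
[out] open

> stack.push x→north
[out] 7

> maze.move dir→north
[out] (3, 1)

> maze.sense dir→east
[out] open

> stack.push x→east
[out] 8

> maze.move dir→east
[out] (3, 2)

> maze.sense dir→south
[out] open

> stack.push x→south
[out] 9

> maze.move dir→south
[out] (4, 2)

> maze.sense dir→east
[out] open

> stack.push x→east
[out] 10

> maze.move dir→east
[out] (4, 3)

> maze.sense dir→north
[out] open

> stack.push x→north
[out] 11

> maze.move dir→north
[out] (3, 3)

> maze.sense dir→east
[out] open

> stack.push x→east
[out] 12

> maze.move dir→east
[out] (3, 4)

> maze.sense dir→north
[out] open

> stack.push x→north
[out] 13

> maze.move dir→north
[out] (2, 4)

> maze.sense dir→east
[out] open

> stack.push x→east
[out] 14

> maze.move dir→east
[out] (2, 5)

> maze.sense dir→north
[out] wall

> maze.sense dir→south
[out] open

> stack.push x→south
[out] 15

> maze.move dir→south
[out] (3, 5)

> maze.sense dir→south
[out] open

> stack.push x→south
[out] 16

> maze.move dir→south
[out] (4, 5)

> maze.sense dir→west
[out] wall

> maze.sense dir→east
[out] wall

> stack.pop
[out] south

> maze.move dir→north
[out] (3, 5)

> maze.sense dir→east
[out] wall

> stack.pop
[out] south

> maze.move dir→north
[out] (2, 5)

> maze.sense dir→east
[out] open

> stack.push x→east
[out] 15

> maze.move dir→east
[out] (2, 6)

> maze.sense dir→north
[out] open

> stack.push x→north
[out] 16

> maze.move dir→north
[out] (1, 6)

> maze.sense dir→north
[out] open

> stack.push x→north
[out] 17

> maze.move dir→north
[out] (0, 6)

> maze.sense dir→east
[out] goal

> maze.move dir→east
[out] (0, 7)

Answer: (0, 7)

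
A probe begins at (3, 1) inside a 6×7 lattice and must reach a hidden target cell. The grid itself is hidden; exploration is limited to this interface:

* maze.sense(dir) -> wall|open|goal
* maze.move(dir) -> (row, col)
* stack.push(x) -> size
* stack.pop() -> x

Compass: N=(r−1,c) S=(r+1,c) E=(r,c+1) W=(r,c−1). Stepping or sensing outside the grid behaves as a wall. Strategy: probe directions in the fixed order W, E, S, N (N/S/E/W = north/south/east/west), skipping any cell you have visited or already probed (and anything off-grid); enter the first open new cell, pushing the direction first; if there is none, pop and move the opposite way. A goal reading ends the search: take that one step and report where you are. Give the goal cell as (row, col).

I try maze.sense passing dir='west', which returns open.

Using stack.push passing x='west', and observe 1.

I run maze.move passing dir='west', giving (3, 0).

Now I run maze.sense passing dir='south', and observe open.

I run stack.push passing x='south', which returns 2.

Then maze.move passing dir='south', and get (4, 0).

Using maze.sense passing dir='east', and get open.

Next I call stack.push passing x='east', and observe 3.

Using maze.move passing dir='east', and observe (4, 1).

Now I run maze.sense passing dir='east', and observe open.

Then stack.push passing x='east', giving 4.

Using maze.move passing dir='east', and see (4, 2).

Using maze.sense passing dir='east', → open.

Calling stack.push passing x='east', giving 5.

Calling maze.move passing dir='east', yielding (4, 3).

I try maze.sense passing dir='east', : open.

Next I call stack.push passing x='east', → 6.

Invoking maze.move passing dir='east', — result: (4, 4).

I try maze.sense passing dir='east', : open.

Now I run stack.push passing x='east', and observe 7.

I use maze.move passing dir='east', which returns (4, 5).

Using maze.sense passing dir='east', : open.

Next I call stack.push passing x='east', yielding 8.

Next I call maze.move passing dir='east', yielding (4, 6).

Using maze.sense passing dir='south', and get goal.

I call maze.move passing dir='south', giving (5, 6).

Answer: (5, 6)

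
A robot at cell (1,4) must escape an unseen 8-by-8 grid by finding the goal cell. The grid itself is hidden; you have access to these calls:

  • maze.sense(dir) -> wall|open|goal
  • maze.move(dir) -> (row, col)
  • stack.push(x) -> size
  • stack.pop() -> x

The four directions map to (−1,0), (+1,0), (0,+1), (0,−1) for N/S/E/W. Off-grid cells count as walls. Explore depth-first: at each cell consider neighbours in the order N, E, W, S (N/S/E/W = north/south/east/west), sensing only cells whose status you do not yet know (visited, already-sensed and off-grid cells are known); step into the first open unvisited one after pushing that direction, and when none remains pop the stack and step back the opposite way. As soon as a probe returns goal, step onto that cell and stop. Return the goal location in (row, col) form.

! 1. sense(dir: north) ~> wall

! 2. sense(dir: east) ~> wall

! 3. sense(dir: west) ~> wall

! 4. sense(dir: south) ~> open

! 5. push(x: south) ~> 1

! 6. move(dir: south) ~> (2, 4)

! 7. sense(dir: east) ~> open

! 8. push(x: east) ~> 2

! 9. move(dir: east) ~> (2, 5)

! 10. sense(dir: east) ~> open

! 11. push(x: east) ~> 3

! 12. move(dir: east) ~> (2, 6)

! 13. sense(dir: north) ~> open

! 14. push(x: north) ~> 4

! 15. move(dir: north) ~> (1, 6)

! 16. sense(dir: north) ~> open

! 17. push(x: north) ~> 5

! 18. move(dir: north) ~> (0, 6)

! 19. sense(dir: east) ~> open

! 20. push(x: east) ~> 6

! 21. move(dir: east) ~> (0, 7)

! 22. sense(dir: south) ~> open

! 23. push(x: south) ~> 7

! 24. move(dir: south) ~> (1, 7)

! 25. sense(dir: south) ~> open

! 26. push(x: south) ~> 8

! 27. move(dir: south) ~> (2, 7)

! 28. sense(dir: south) ~> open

! 29. push(x: south) ~> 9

! 30. move(dir: south) ~> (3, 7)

! 31. sense(dir: west) ~> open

! 32. push(x: west) ~> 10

! 33. move(dir: west) ~> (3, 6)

! 34. sense(dir: west) ~> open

! 35. push(x: west) ~> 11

! 36. move(dir: west) ~> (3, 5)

! 37. sense(dir: west) ~> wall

! 38. sense(dir: south) ~> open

! 39. push(x: south) ~> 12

! 40. move(dir: south) ~> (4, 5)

! 41. sense(dir: east) ~> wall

! 42. sense(dir: west) ~> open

! 43. push(x: west) ~> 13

! 44. move(dir: west) ~> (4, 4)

! 45. sense(dir: west) ~> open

! 46. push(x: west) ~> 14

! 47. move(dir: west) ~> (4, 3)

! 48. sense(dir: north) ~> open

! 49. push(x: north) ~> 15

! 50. move(dir: north) ~> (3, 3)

! 51. sense(dir: north) ~> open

! 52. push(x: north) ~> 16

! 53. move(dir: north) ~> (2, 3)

! 54. sense(dir: west) ~> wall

! 55. pop() ~> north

! 56. move(dir: south) ~> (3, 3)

! 57. sense(dir: west) ~> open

! 58. push(x: west) ~> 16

! 59. move(dir: west) ~> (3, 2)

! 60. sense(dir: west) ~> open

! 61. push(x: west) ~> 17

! 62. move(dir: west) ~> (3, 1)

! 63. sense(dir: north) ~> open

! 64. push(x: north) ~> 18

! 65. move(dir: north) ~> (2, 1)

! 66. sense(dir: north) ~> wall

! 67. sense(dir: west) ~> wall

! 68. pop() ~> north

! 69. move(dir: south) ~> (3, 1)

! 70. sense(dir: west) ~> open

! 71. push(x: west) ~> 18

! 72. move(dir: west) ~> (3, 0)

! 73. sense(dir: south) ~> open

! 74. push(x: south) ~> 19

! 75. move(dir: south) ~> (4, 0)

! 76. sense(dir: east) ~> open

! 77. push(x: east) ~> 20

! 78. move(dir: east) ~> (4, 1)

! 79. sense(dir: east) ~> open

! 80. push(x: east) ~> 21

! 81. move(dir: east) ~> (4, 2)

! 82. sense(dir: south) ~> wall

! 83. pop() ~> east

! 84. move(dir: west) ~> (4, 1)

! 85. sense(dir: south) ~> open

! 86. push(x: south) ~> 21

! 87. move(dir: south) ~> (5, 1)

! 88. sense(dir: west) ~> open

! 89. push(x: west) ~> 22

! 90. move(dir: west) ~> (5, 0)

! 91. sense(dir: south) ~> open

! 92. push(x: south) ~> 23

! 93. move(dir: south) ~> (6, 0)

! 94. sense(dir: east) ~> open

! 95. push(x: east) ~> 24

! 96. move(dir: east) ~> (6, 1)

! 97. sense(dir: east) ~> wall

! 98. sense(dir: south) ~> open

! 99. push(x: south) ~> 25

! 100. move(dir: south) ~> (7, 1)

! 101. sense(dir: east) ~> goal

! 102. move(dir: east) ~> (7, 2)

Answer: (7, 2)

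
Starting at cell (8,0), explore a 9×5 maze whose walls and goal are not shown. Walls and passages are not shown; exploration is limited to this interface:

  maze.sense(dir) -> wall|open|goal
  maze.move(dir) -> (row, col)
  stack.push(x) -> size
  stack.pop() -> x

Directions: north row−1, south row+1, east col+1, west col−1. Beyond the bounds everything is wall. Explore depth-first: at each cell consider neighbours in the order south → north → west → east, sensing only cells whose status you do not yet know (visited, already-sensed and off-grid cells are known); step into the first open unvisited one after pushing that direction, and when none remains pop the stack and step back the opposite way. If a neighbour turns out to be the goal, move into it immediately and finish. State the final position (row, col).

>>> maze.sense dir: north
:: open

>>> stack.push x: north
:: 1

>>> maze.move dir: north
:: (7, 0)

>>> maze.sense dir: north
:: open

>>> stack.push x: north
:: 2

>>> maze.move dir: north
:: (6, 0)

>>> maze.sense dir: north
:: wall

>>> maze.sense dir: east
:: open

>>> stack.push x: east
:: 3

>>> maze.move dir: east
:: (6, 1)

>>> maze.sense dir: south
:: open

>>> stack.push x: south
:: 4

>>> maze.move dir: south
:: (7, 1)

>>> maze.sense dir: south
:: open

>>> stack.push x: south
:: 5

>>> maze.move dir: south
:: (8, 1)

>>> maze.sense dir: east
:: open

>>> stack.push x: east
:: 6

>>> maze.move dir: east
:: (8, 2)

>>> maze.sense dir: north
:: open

>>> stack.push x: north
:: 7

>>> maze.move dir: north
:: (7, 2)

>>> maze.sense dir: north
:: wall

>>> maze.sense dir: east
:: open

>>> stack.push x: east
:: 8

>>> maze.move dir: east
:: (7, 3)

>>> maze.sense dir: south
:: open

>>> stack.push x: south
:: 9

>>> maze.move dir: south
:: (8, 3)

>>> maze.sense dir: east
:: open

>>> stack.push x: east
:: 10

>>> maze.move dir: east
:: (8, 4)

>>> maze.sense dir: north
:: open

>>> stack.push x: north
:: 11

>>> maze.move dir: north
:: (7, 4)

>>> maze.sense dir: north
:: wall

>>> stack.pop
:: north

>>> maze.move dir: south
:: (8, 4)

>>> stack.pop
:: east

>>> maze.move dir: west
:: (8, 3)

>>> stack.pop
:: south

>>> maze.move dir: north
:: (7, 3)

>>> maze.sense dir: north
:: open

>>> stack.push x: north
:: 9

>>> maze.move dir: north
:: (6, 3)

>>> maze.sense dir: north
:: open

>>> stack.push x: north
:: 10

>>> maze.move dir: north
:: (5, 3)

>>> maze.sense dir: north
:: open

>>> stack.push x: north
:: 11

>>> maze.move dir: north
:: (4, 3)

>>> maze.sense dir: north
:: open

>>> stack.push x: north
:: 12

>>> maze.move dir: north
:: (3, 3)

>>> maze.sense dir: north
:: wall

>>> maze.sense dir: west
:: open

>>> stack.push x: west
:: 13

>>> maze.move dir: west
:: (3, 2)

>>> maze.sense dir: south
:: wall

>>> maze.sense dir: north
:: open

>>> stack.push x: north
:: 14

>>> maze.move dir: north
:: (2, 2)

>>> maze.sense dir: north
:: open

>>> stack.push x: north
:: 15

>>> maze.move dir: north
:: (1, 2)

>>> maze.sense dir: north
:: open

>>> stack.push x: north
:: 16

>>> maze.move dir: north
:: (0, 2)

>>> maze.sense dir: west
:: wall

>>> maze.sense dir: east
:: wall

>>> stack.pop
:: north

>>> maze.move dir: south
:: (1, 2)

>>> maze.sense dir: west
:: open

>>> stack.push x: west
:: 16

>>> maze.move dir: west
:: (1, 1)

>>> maze.sense dir: south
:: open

>>> stack.push x: south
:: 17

>>> maze.move dir: south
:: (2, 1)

>>> maze.sense dir: south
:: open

>>> stack.push x: south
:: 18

>>> maze.move dir: south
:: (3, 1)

>>> maze.sense dir: south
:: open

>>> stack.push x: south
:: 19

>>> maze.move dir: south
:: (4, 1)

>>> maze.sense dir: south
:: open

>>> stack.push x: south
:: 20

>>> maze.move dir: south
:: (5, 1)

>>> maze.sense dir: east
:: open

>>> stack.push x: east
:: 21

>>> maze.move dir: east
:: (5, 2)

>>> stack.pop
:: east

>>> maze.move dir: west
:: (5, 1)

>>> stack.pop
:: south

>>> maze.move dir: north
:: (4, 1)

>>> maze.sense dir: west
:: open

>>> stack.push x: west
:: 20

>>> maze.move dir: west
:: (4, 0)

>>> maze.sense dir: north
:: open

>>> stack.push x: north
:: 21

>>> maze.move dir: north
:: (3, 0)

>>> maze.sense dir: north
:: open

>>> stack.push x: north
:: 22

>>> maze.move dir: north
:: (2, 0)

>>> maze.sense dir: north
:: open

>>> stack.push x: north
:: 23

>>> maze.move dir: north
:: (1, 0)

>>> maze.sense dir: north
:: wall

>>> stack.pop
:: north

>>> maze.move dir: south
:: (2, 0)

>>> stack.pop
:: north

>>> maze.move dir: south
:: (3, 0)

>>> stack.pop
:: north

>>> maze.move dir: south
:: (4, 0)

>>> stack.pop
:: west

>>> maze.move dir: east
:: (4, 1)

>>> stack.pop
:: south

>>> maze.move dir: north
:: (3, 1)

>>> stack.pop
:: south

>>> maze.move dir: north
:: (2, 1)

>>> stack.pop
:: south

>>> maze.move dir: north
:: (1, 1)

>>> stack.pop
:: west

>>> maze.move dir: east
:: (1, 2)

>>> maze.sense dir: east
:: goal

>>> maze.move dir: east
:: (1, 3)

Answer: (1, 3)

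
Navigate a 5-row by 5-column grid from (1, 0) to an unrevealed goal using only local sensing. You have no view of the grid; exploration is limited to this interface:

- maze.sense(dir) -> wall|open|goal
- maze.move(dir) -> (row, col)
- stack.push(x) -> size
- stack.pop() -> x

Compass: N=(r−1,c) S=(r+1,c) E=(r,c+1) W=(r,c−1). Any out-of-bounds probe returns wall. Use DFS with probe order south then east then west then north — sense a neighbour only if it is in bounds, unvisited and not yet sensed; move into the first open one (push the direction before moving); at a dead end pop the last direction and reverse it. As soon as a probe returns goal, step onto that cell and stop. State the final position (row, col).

-- sense(dir: south) => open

-- push(x: south) => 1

-- move(dir: south) => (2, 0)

-- sense(dir: south) => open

-- push(x: south) => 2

-- move(dir: south) => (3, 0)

-- sense(dir: south) => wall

-- sense(dir: east) => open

-- push(x: east) => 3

-- move(dir: east) => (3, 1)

-- sense(dir: south) => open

-- push(x: south) => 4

-- move(dir: south) => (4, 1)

-- sense(dir: east) => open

-- push(x: east) => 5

-- move(dir: east) => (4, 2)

-- sense(dir: east) => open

-- push(x: east) => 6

-- move(dir: east) => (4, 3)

-- sense(dir: east) => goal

-- move(dir: east) => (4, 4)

Answer: (4, 4)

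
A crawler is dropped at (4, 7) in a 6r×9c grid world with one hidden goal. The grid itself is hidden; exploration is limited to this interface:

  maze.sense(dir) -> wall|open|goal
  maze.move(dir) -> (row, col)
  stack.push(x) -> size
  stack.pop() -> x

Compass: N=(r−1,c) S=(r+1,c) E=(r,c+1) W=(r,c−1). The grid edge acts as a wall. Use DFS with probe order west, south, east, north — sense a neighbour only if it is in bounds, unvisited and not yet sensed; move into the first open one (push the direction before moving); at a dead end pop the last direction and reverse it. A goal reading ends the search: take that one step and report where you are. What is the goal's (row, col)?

CALL maze.sense[dir: west]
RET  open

CALL stack.push[x: west]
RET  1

CALL maze.move[dir: west]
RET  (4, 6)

CALL maze.sense[dir: west]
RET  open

CALL stack.push[x: west]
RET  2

CALL maze.move[dir: west]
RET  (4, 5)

CALL maze.sense[dir: west]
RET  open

CALL stack.push[x: west]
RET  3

CALL maze.move[dir: west]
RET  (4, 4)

CALL maze.sense[dir: west]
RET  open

CALL stack.push[x: west]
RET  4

CALL maze.move[dir: west]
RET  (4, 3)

CALL maze.sense[dir: west]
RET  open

CALL stack.push[x: west]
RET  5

CALL maze.move[dir: west]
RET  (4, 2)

CALL maze.sense[dir: west]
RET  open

CALL stack.push[x: west]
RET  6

CALL maze.move[dir: west]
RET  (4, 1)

CALL maze.sense[dir: west]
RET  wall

CALL maze.sense[dir: south]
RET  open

CALL stack.push[x: south]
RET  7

CALL maze.move[dir: south]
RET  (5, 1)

CALL maze.sense[dir: west]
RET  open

CALL stack.push[x: west]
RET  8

CALL maze.move[dir: west]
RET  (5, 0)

CALL stack.pop[]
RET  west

CALL maze.move[dir: east]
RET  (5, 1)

CALL maze.sense[dir: east]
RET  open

CALL stack.push[x: east]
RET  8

CALL maze.move[dir: east]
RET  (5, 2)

CALL maze.sense[dir: east]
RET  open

CALL stack.push[x: east]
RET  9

CALL maze.move[dir: east]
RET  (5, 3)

CALL maze.sense[dir: east]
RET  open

CALL stack.push[x: east]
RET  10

CALL maze.move[dir: east]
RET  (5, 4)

CALL maze.sense[dir: east]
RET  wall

CALL stack.pop[]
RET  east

CALL maze.move[dir: west]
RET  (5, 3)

CALL stack.pop[]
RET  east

CALL maze.move[dir: west]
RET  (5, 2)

CALL stack.pop[]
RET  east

CALL maze.move[dir: west]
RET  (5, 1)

CALL stack.pop[]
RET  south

CALL maze.move[dir: north]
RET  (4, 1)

CALL maze.sense[dir: north]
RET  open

CALL stack.push[x: north]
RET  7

CALL maze.move[dir: north]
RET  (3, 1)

CALL maze.sense[dir: west]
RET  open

CALL stack.push[x: west]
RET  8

CALL maze.move[dir: west]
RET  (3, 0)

CALL maze.sense[dir: north]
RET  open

CALL stack.push[x: north]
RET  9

CALL maze.move[dir: north]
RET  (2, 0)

CALL maze.sense[dir: east]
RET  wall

CALL maze.sense[dir: north]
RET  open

CALL stack.push[x: north]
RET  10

CALL maze.move[dir: north]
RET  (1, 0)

CALL maze.sense[dir: east]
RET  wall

CALL maze.sense[dir: north]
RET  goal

CALL maze.move[dir: north]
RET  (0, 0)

Answer: (0, 0)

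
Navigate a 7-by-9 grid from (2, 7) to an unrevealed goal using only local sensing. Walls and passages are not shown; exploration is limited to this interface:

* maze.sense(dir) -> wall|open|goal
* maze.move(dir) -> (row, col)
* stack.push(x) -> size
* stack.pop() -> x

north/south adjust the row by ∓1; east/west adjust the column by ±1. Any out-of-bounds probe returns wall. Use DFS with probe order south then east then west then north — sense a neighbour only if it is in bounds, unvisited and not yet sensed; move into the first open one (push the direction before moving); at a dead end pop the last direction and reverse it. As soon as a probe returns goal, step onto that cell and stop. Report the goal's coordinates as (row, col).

[in] sense dir→south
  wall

[in] sense dir→east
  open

[in] push x→east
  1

[in] move dir→east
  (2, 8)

[in] sense dir→south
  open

[in] push x→south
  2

[in] move dir→south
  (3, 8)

[in] sense dir→south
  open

[in] push x→south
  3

[in] move dir→south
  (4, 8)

[in] sense dir→south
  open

[in] push x→south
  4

[in] move dir→south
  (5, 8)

[in] sense dir→south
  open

[in] push x→south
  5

[in] move dir→south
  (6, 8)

[in] sense dir→west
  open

[in] push x→west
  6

[in] move dir→west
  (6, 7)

[in] sense dir→west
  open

[in] push x→west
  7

[in] move dir→west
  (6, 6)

[in] sense dir→west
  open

[in] push x→west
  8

[in] move dir→west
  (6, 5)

[in] sense dir→west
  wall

[in] sense dir→north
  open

[in] push x→north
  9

[in] move dir→north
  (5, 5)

[in] sense dir→east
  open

[in] push x→east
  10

[in] move dir→east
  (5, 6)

[in] sense dir→east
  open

[in] push x→east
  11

[in] move dir→east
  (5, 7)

[in] sense dir→north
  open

[in] push x→north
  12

[in] move dir→north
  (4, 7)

[in] sense dir→west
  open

[in] push x→west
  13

[in] move dir→west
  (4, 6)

[in] sense dir→west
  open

[in] push x→west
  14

[in] move dir→west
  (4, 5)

[in] sense dir→west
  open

[in] push x→west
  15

[in] move dir→west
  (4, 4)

[in] sense dir→south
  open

[in] push x→south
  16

[in] move dir→south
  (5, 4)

[in] sense dir→west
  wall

[in] pop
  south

[in] move dir→north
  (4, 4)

[in] sense dir→west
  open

[in] push x→west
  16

[in] move dir→west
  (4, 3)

[in] sense dir→west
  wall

[in] sense dir→north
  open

[in] push x→north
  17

[in] move dir→north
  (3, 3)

[in] sense dir→east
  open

[in] push x→east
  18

[in] move dir→east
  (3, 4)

[in] sense dir→east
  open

[in] push x→east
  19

[in] move dir→east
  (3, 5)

[in] sense dir→east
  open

[in] push x→east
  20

[in] move dir→east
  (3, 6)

[in] sense dir→north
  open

[in] push x→north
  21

[in] move dir→north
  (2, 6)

[in] sense dir→west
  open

[in] push x→west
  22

[in] move dir→west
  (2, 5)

[in] sense dir→west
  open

[in] push x→west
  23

[in] move dir→west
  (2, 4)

[in] sense dir→west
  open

[in] push x→west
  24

[in] move dir→west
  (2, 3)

[in] sense dir→west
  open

[in] push x→west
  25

[in] move dir→west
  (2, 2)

[in] sense dir→south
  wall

[in] sense dir→west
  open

[in] push x→west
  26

[in] move dir→west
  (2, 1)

[in] sense dir→south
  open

[in] push x→south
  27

[in] move dir→south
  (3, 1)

[in] sense dir→south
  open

[in] push x→south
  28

[in] move dir→south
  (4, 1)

[in] sense dir→south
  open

[in] push x→south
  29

[in] move dir→south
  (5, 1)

[in] sense dir→south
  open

[in] push x→south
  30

[in] move dir→south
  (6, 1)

[in] sense dir→east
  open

[in] push x→east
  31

[in] move dir→east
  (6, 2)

[in] sense dir→east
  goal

[in] move dir→east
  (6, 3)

Answer: (6, 3)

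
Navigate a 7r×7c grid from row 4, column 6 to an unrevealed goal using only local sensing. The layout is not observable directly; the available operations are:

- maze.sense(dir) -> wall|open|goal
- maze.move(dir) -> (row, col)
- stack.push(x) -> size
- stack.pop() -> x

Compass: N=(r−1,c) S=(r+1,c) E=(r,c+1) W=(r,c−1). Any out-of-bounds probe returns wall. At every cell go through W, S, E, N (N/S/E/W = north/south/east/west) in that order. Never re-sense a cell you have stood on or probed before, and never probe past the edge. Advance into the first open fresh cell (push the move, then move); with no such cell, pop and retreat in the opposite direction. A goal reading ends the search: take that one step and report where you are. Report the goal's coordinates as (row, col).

% sense dir='west'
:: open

% push x='west'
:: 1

% move dir='west'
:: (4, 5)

% sense dir='west'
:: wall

% sense dir='south'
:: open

% push x='south'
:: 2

% move dir='south'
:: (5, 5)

% sense dir='west'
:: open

% push x='west'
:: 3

% move dir='west'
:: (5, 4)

% sense dir='west'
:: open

% push x='west'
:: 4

% move dir='west'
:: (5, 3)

% sense dir='west'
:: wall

% sense dir='south'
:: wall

% sense dir='north'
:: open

% push x='north'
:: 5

% move dir='north'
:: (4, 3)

% sense dir='west'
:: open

% push x='west'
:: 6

% move dir='west'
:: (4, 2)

% sense dir='west'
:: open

% push x='west'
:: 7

% move dir='west'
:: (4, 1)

% sense dir='west'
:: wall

% sense dir='south'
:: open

% push x='south'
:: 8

% move dir='south'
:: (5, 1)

% sense dir='west'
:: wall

% sense dir='south'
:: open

% push x='south'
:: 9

% move dir='south'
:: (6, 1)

% sense dir='west'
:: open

% push x='west'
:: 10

% move dir='west'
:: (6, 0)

% pop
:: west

% move dir='east'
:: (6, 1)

% sense dir='east'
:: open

% push x='east'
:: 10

% move dir='east'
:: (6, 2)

% pop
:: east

% move dir='west'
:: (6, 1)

% pop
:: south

% move dir='north'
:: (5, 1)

% pop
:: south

% move dir='north'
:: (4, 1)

% sense dir='north'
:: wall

% pop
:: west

% move dir='east'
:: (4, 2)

% sense dir='north'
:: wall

% pop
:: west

% move dir='east'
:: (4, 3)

% sense dir='north'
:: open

% push x='north'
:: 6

% move dir='north'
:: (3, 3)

% sense dir='east'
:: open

% push x='east'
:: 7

% move dir='east'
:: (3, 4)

% sense dir='east'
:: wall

% sense dir='north'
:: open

% push x='north'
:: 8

% move dir='north'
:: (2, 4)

% sense dir='west'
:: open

% push x='west'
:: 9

% move dir='west'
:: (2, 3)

% sense dir='west'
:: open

% push x='west'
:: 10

% move dir='west'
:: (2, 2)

% sense dir='west'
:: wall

% sense dir='north'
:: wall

% pop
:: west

% move dir='east'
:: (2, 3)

% sense dir='north'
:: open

% push x='north'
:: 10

% move dir='north'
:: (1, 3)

% sense dir='east'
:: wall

% sense dir='north'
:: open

% push x='north'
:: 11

% move dir='north'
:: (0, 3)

% sense dir='west'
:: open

% push x='west'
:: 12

% move dir='west'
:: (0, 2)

% sense dir='west'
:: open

% push x='west'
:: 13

% move dir='west'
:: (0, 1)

% sense dir='west'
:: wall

% sense dir='south'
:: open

% push x='south'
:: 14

% move dir='south'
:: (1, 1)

% sense dir='west'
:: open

% push x='west'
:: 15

% move dir='west'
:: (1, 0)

% sense dir='south'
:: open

% push x='south'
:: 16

% move dir='south'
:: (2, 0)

% sense dir='south'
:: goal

% move dir='south'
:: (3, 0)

Answer: (3, 0)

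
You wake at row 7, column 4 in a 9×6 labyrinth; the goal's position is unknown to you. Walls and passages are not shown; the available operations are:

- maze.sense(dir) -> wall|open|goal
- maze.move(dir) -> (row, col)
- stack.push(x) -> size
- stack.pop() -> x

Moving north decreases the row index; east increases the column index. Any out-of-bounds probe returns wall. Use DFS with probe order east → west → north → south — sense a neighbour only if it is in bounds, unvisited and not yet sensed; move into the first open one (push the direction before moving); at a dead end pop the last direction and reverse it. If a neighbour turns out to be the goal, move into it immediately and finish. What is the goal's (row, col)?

Calling sense(east), and get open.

Now I run push(east), and get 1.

I try move(east), and observe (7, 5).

Using sense(north), and get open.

Then push(north), which returns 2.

Now I run move(north), : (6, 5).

I invoke sense(west), which returns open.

Next I call push(west), and observe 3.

I invoke move(west), giving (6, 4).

Next I call sense(west), giving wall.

Invoking sense(north), giving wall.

Then pop(), giving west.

Invoking move(east), and observe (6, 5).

Using sense(north), : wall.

Invoking pop(), yielding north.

I run move(south), → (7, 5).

Now I run sense(south), → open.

Then push(south), : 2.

Using move(south), which returns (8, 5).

Now I run sense(west), which returns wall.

Calling pop(), yielding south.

I use move(north), and observe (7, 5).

Invoking pop(), and get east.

I try move(west), yielding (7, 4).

I call sense(west), → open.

Calling push(west), — result: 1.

I invoke move(west), → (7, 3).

I use sense(west), and get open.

Next I call push(west), giving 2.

Now I run move(west), and observe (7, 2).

Then sense(west), — result: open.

Now I run push(west), and observe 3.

I invoke move(west), giving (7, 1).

I invoke sense(west), → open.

Now I run push(west), and observe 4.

I run move(west), which returns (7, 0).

Then sense(north), → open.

Invoking push(north), : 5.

I invoke move(north), → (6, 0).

Using sense(east), which returns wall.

Now I run sense(north), and see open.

Now I run push(north), and get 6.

Then move(north), → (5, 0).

I use sense(east), and observe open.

Invoking push(east), and get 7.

I call move(east), and get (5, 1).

I call sense(east), and get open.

Then push(east), — result: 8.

I call move(east), : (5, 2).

Now I run sense(east), and observe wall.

Then sense(north), and observe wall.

Then sense(south), → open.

Using push(south), → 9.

Using move(south), and get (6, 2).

Calling pop, and get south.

I invoke move(north), and observe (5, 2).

Invoking pop(), and get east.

Now I run move(west), yielding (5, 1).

I invoke sense(north), giving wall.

I invoke pop(), and observe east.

I call move(west), which returns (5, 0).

Invoking sense(north), → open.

Calling push(north), which returns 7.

I try move(north), giving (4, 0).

I invoke sense(north), yielding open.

Now I run push(north), yielding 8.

I run move(north), giving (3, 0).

Next I call sense(east), and see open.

I call push(east), and observe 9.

Then move(east), : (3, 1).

I run sense(east), — result: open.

Using push(east), yielding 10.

I use move(east), and observe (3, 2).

Calling sense(east), yielding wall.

I run sense(north), yielding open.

Using push(north), and see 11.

Using move(north), which returns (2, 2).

I invoke sense(east), — result: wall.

I try sense(west), — result: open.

I invoke push(west), and see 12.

I run move(west), and get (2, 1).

Using sense(west), : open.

Now I run push(west), : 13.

Invoking move(west), and observe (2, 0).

I use sense(north), → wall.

I call pop, yielding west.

Now I run move(east), and see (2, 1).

I invoke sense(north), giving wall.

I call pop, which returns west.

Using move(east), : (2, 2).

Using sense(north), — result: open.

Now I run push(north), giving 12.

I invoke move(north), and observe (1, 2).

Using sense(east), and see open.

Now I run push(east), which returns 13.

I use move(east), giving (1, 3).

I call sense(east), and see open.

Then push(east), : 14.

I run move(east), : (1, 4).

Now I run sense(east), which returns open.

I call push(east), and observe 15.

Now I run move(east), giving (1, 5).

Then sense(north), → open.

Next I call push(north), and observe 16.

Calling move(north), → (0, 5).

I invoke sense(west), : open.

Invoking push(west), : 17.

Invoking move(west), and see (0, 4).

Now I run sense(west), and see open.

Now I run push(west), → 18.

Invoking move(west), yielding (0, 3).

Invoking sense(west), → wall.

Invoking pop, yielding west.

Calling move(east), which returns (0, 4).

I invoke pop, : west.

Calling move(east), → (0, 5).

I invoke pop, which returns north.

Calling move(south), : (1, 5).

Next I call sense(south), and see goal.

Next I call move(south), and see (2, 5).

Answer: (2, 5)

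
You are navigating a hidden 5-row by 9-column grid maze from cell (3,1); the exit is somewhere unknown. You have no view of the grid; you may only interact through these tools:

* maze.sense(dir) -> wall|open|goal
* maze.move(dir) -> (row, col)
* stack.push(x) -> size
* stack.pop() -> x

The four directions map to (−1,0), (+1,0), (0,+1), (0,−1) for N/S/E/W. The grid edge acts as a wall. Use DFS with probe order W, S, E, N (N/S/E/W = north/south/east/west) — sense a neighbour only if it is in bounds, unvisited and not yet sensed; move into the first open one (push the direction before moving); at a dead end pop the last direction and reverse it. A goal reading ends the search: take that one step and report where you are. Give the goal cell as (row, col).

Do: maze.sense[dir: west]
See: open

Do: stack.push[x: west]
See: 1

Do: maze.move[dir: west]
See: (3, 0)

Do: maze.sense[dir: south]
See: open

Do: stack.push[x: south]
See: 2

Do: maze.move[dir: south]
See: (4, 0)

Do: maze.sense[dir: east]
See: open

Do: stack.push[x: east]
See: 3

Do: maze.move[dir: east]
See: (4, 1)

Do: maze.sense[dir: east]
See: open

Do: stack.push[x: east]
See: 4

Do: maze.move[dir: east]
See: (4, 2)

Do: maze.sense[dir: east]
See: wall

Do: maze.sense[dir: north]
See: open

Do: stack.push[x: north]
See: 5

Do: maze.move[dir: north]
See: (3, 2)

Do: maze.sense[dir: east]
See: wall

Do: maze.sense[dir: north]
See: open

Do: stack.push[x: north]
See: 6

Do: maze.move[dir: north]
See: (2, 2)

Do: maze.sense[dir: west]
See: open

Do: stack.push[x: west]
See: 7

Do: maze.move[dir: west]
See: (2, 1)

Do: maze.sense[dir: west]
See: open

Do: stack.push[x: west]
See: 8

Do: maze.move[dir: west]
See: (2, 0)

Do: maze.sense[dir: north]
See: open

Do: stack.push[x: north]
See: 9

Do: maze.move[dir: north]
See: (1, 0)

Do: maze.sense[dir: east]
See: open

Do: stack.push[x: east]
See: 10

Do: maze.move[dir: east]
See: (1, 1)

Do: maze.sense[dir: east]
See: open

Do: stack.push[x: east]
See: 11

Do: maze.move[dir: east]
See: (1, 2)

Do: maze.sense[dir: east]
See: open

Do: stack.push[x: east]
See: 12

Do: maze.move[dir: east]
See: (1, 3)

Do: maze.sense[dir: south]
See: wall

Do: maze.sense[dir: east]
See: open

Do: stack.push[x: east]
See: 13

Do: maze.move[dir: east]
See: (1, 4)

Do: maze.sense[dir: south]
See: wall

Do: maze.sense[dir: east]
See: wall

Do: maze.sense[dir: north]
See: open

Do: stack.push[x: north]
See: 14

Do: maze.move[dir: north]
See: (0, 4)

Do: maze.sense[dir: west]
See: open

Do: stack.push[x: west]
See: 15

Do: maze.move[dir: west]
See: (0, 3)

Do: maze.sense[dir: west]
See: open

Do: stack.push[x: west]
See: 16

Do: maze.move[dir: west]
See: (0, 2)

Do: maze.sense[dir: west]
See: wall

Do: stack.pop[]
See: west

Do: maze.move[dir: east]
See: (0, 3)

Do: stack.pop[]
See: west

Do: maze.move[dir: east]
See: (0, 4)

Do: maze.sense[dir: east]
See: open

Do: stack.push[x: east]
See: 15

Do: maze.move[dir: east]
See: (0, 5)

Do: maze.sense[dir: east]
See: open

Do: stack.push[x: east]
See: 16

Do: maze.move[dir: east]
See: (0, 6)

Do: maze.sense[dir: south]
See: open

Do: stack.push[x: south]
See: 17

Do: maze.move[dir: south]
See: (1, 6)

Do: maze.sense[dir: south]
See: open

Do: stack.push[x: south]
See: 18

Do: maze.move[dir: south]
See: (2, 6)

Do: maze.sense[dir: west]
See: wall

Do: maze.sense[dir: south]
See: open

Do: stack.push[x: south]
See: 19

Do: maze.move[dir: south]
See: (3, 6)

Do: maze.sense[dir: west]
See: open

Do: stack.push[x: west]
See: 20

Do: maze.move[dir: west]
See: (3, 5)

Do: maze.sense[dir: west]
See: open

Do: stack.push[x: west]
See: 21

Do: maze.move[dir: west]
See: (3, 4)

Do: maze.sense[dir: south]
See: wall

Do: stack.pop[]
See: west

Do: maze.move[dir: east]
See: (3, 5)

Do: maze.sense[dir: south]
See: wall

Do: stack.pop[]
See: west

Do: maze.move[dir: east]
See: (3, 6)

Do: maze.sense[dir: south]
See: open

Do: stack.push[x: south]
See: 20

Do: maze.move[dir: south]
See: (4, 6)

Do: maze.sense[dir: east]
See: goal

Do: maze.move[dir: east]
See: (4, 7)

Answer: (4, 7)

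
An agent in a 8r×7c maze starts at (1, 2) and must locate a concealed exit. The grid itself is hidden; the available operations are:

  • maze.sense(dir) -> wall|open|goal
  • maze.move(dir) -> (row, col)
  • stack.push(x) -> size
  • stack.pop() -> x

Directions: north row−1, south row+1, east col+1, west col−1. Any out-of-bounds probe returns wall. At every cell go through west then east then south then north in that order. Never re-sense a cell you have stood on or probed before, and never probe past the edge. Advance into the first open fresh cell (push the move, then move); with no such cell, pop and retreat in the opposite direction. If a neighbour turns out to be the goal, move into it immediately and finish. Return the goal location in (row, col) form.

;; maze.sense(dir: west) ~> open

;; stack.push(x: west) ~> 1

;; maze.move(dir: west) ~> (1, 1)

;; maze.sense(dir: west) ~> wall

;; maze.sense(dir: south) ~> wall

;; maze.sense(dir: north) ~> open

;; stack.push(x: north) ~> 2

;; maze.move(dir: north) ~> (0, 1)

;; maze.sense(dir: west) ~> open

;; stack.push(x: west) ~> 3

;; maze.move(dir: west) ~> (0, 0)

;; stack.pop() ~> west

;; maze.move(dir: east) ~> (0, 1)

;; maze.sense(dir: east) ~> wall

;; stack.pop() ~> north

;; maze.move(dir: south) ~> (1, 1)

;; stack.pop() ~> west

;; maze.move(dir: east) ~> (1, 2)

;; maze.sense(dir: east) ~> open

;; stack.push(x: east) ~> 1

;; maze.move(dir: east) ~> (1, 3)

;; maze.sense(dir: east) ~> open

;; stack.push(x: east) ~> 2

;; maze.move(dir: east) ~> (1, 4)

;; maze.sense(dir: east) ~> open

;; stack.push(x: east) ~> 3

;; maze.move(dir: east) ~> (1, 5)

;; maze.sense(dir: east) ~> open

;; stack.push(x: east) ~> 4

;; maze.move(dir: east) ~> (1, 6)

;; maze.sense(dir: south) ~> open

;; stack.push(x: south) ~> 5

;; maze.move(dir: south) ~> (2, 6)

;; maze.sense(dir: west) ~> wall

;; maze.sense(dir: south) ~> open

;; stack.push(x: south) ~> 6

;; maze.move(dir: south) ~> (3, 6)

;; maze.sense(dir: west) ~> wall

;; maze.sense(dir: south) ~> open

;; stack.push(x: south) ~> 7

;; maze.move(dir: south) ~> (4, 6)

;; maze.sense(dir: west) ~> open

;; stack.push(x: west) ~> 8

;; maze.move(dir: west) ~> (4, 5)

;; maze.sense(dir: west) ~> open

;; stack.push(x: west) ~> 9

;; maze.move(dir: west) ~> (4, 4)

;; maze.sense(dir: west) ~> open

;; stack.push(x: west) ~> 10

;; maze.move(dir: west) ~> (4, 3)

;; maze.sense(dir: west) ~> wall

;; maze.sense(dir: south) ~> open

;; stack.push(x: south) ~> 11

;; maze.move(dir: south) ~> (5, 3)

;; maze.sense(dir: west) ~> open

;; stack.push(x: west) ~> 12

;; maze.move(dir: west) ~> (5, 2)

;; maze.sense(dir: west) ~> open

;; stack.push(x: west) ~> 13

;; maze.move(dir: west) ~> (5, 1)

;; maze.sense(dir: west) ~> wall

;; maze.sense(dir: south) ~> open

;; stack.push(x: south) ~> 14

;; maze.move(dir: south) ~> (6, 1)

;; maze.sense(dir: west) ~> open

;; stack.push(x: west) ~> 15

;; maze.move(dir: west) ~> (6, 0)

;; maze.sense(dir: south) ~> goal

;; maze.move(dir: south) ~> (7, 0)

Answer: (7, 0)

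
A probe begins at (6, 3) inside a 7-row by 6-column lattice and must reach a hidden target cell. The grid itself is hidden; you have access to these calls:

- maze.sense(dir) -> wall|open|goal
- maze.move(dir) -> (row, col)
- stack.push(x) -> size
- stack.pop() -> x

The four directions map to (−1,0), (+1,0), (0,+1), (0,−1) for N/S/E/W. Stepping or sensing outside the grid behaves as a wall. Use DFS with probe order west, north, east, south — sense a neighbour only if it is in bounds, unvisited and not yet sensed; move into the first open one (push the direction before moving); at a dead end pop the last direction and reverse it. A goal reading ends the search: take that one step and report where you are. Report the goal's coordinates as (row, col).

Next I call sense(dir='west'), and see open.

Calling push(x='west'), and observe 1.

I invoke move(dir='west'), giving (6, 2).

I invoke sense(dir='west'), yielding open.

I run push(x='west'), and see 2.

I run move(dir='west'), and see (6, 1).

I invoke sense(dir='west'), which returns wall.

I try sense(dir='north'), and observe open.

I try push(x='north'), → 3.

I use move(dir='north'), → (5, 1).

I run sense(dir='west'), and get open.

Using push(x='west'), — result: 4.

I try move(dir='west'), : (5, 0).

Now I run sense(dir='north'), and observe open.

Invoking push(x='north'), yielding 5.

Next I call move(dir='north'), → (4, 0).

I use sense(dir='north'), giving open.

Next I call push(x='north'), and observe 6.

Calling move(dir='north'), — result: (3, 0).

Calling sense(dir='north'), yielding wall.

I try sense(dir='east'), yielding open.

Using push(x='east'), yielding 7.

I try move(dir='east'), giving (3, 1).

I run sense(dir='north'), — result: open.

Then push(x='north'), yielding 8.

Invoking move(dir='north'), which returns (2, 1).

Then sense(dir='north'), yielding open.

Next I call push(x='north'), — result: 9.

I invoke move(dir='north'), and see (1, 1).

Then sense(dir='west'), giving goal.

I invoke move(dir='west'), giving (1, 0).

Answer: (1, 0)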